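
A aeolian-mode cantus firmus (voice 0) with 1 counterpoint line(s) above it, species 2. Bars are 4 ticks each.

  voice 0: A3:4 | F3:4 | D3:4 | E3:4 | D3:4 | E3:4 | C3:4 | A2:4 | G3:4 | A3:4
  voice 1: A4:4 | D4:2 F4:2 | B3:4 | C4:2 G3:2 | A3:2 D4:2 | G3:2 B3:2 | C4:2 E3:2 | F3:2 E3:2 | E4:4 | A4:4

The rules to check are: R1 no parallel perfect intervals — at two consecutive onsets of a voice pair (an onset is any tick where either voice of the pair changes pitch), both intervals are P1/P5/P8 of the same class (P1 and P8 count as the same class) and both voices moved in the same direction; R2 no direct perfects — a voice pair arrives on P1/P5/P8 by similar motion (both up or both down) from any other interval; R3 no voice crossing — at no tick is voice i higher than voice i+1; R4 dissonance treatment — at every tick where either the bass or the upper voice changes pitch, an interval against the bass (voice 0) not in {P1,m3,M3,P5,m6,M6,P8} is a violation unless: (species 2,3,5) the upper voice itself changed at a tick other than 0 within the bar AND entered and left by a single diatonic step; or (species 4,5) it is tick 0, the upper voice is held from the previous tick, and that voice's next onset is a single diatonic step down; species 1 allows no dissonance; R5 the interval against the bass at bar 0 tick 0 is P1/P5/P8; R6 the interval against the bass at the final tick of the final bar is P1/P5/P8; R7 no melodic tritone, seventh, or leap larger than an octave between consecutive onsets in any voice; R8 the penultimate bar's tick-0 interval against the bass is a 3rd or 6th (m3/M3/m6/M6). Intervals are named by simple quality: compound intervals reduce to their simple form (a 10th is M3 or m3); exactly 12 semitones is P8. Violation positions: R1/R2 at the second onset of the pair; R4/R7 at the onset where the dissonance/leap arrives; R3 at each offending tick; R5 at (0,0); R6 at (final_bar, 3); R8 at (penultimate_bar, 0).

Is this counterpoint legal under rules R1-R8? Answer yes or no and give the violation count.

bar 0: v0=A3 v1=A4 (P8)
bar 1: v0=F3 v1=D4 (M6)
bar 2: v0=D3 v1=B3 (M6)
bar 3: v0=E3 v1=C4 (m6)
bar 4: v0=D3 v1=A3 (P5)
bar 5: v0=E3 v1=G3 (m3)
bar 6: v0=C3 v1=C4 (P8)
bar 7: v0=A2 v1=F3 (m6)
bar 8: v0=G3 v1=E4 (M6)
bar 9: v0=A3 v1=A4 (P8)
  R7 @ bar2.0: F4->B3 leap 6st
  R7 @ bar8.0: A2->G3 leap 10st
  R2 @ bar9.0: G3/E4 M6 -> A3/A4 P8 similar

No (3 violations)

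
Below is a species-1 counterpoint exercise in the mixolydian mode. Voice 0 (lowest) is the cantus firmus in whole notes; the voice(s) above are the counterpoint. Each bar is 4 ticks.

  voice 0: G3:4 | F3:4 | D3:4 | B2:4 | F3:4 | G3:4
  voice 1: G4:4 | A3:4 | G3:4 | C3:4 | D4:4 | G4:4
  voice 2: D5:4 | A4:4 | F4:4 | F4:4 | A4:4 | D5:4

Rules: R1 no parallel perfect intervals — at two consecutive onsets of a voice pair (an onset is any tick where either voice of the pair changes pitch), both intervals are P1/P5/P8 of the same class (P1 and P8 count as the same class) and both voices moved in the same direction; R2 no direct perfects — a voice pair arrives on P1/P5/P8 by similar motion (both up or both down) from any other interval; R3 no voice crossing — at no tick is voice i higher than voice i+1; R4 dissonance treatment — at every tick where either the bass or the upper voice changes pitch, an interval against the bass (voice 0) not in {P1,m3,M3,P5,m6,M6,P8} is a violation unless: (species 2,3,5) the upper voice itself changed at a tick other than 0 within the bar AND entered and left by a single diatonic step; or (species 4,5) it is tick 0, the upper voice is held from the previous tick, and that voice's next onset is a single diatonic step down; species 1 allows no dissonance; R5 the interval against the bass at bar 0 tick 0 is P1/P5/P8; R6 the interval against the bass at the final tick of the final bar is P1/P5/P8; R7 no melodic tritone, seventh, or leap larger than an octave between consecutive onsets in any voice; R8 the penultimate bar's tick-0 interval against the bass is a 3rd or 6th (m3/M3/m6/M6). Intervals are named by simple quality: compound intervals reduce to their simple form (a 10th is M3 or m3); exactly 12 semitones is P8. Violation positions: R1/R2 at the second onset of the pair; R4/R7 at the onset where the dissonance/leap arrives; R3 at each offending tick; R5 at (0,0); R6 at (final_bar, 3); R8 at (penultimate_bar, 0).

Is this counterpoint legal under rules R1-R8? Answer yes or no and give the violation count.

No (11 violations)

bar 0: v0=G3 v1=G4 v2=D5 (P5)
bar 1: v0=F3 v1=A3 v2=A4 (M3)
bar 2: v0=D3 v1=G3 v2=F4 (m3)
bar 3: v0=B2 v1=C3 v2=F4 (TT)
bar 4: v0=F3 v1=D4 v2=A4 (M3)
bar 5: v0=G3 v1=G4 v2=D5 (P5)
  R2 @ bar1.0: G4/D5 P5 -> A3/A4 P8 similar
  R7 @ bar1.0: G4->A3 leap 10st
  R4 @ bar2.0: D3/G3 P4 untreated
  R4 @ bar3.0: B2/C3 m2 untreated
  R4 @ bar3.0: B2/F4 TT untreated
  R2 @ bar4.0: C3/F4 P4 -> D4/A4 P5 similar
  R7 @ bar4.0: B2->F3 leap 6st
  R7 @ bar4.0: C3->D4 leap 14st
  R1 @ bar5.0: D4/A4 P5 -> G4/D5 P5 similar
  R2 @ bar5.0: F3/D4 M6 -> G3/G4 P8 similar
  R2 @ bar5.0: F3/A4 M3 -> G3/D5 P5 similar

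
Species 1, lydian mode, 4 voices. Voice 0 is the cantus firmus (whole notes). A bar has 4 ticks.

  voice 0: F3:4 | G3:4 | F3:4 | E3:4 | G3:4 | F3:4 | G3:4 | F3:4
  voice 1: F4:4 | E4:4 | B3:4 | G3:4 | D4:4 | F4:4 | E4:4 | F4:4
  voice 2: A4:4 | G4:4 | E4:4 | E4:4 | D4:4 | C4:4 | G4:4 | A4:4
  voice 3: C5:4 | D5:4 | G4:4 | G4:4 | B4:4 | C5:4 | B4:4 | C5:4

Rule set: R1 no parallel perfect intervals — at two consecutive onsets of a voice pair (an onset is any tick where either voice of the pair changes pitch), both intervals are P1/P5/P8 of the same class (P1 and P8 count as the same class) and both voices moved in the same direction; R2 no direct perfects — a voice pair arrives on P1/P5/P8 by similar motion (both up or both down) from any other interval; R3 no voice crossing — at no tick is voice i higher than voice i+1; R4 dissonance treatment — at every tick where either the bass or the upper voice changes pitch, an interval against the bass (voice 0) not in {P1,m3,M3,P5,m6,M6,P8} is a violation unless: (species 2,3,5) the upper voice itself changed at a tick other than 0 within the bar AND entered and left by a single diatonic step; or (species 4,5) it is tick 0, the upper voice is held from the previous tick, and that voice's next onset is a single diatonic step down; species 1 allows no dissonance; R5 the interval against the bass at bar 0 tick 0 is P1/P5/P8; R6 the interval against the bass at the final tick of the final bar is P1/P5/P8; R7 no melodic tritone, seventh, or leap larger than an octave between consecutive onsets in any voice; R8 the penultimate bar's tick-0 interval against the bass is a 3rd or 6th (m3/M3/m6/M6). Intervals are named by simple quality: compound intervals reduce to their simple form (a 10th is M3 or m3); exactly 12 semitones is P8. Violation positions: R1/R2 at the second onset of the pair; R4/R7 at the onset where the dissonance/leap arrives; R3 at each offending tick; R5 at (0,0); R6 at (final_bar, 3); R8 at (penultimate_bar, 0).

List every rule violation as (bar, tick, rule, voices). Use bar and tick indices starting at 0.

bar 0: v0=F3 v1=F4 v2=A4 v3=C5 downbeat P5
bar 1: v0=G3 v1=E4 v2=G4 v3=D5 downbeat P5
bar 2: v0=F3 v1=B3 v2=E4 v3=G4 downbeat M2
bar 3: v0=E3 v1=G3 v2=E4 v3=G4 downbeat m3
bar 4: v0=G3 v1=D4 v2=D4 v3=B4 downbeat M3
bar 5: v0=F3 v1=F4 v2=C4 v3=C5 downbeat P5
bar 6: v0=G3 v1=E4 v2=G4 v3=B4 downbeat M3
bar 7: v0=F3 v1=F4 v2=A4 v3=C5 downbeat P5
  -> R5 @ bar 0 tick 0 v(0, 2): opens on M3
  -> R1 @ bar 1 tick 0 v(0, 3): F3/C5 P5 -> G3/D5 P5 similar
  -> R4 @ bar 2 tick 0 v(0, 1): F3/B3 TT untreated
  -> R4 @ bar 2 tick 0 v(0, 2): F3/E4 M7 untreated
  -> R4 @ bar 2 tick 0 v(0, 3): F3/G4 M2 untreated
  -> R2 @ bar 4 tick 0 v(0, 1): E3/G3 m3 -> G3/D4 P5 similar
  -> R1 @ bar 5 tick 0 v(0, 2): G3/D4 P5 -> F3/C4 P5 similar
  -> R2 @ bar 5 tick 0 v(1, 3): D4/B4 M6 -> F4/C5 P5 similar
  -> R3 @ bar 5 tick 0 v(1, 2): F4 above C4
  -> R3 @ bar 5 tick 1 v(1, 2): F4 above C4
  -> R3 @ bar 5 tick 2 v(1, 2): F4 above C4
  -> R3 @ bar 5 tick 3 v(1, 2): F4 above C4
  -> R1 @ bar 6 tick 0 v(1, 3): F4/C5 P5 -> E4/B4 P5 similar
  -> R2 @ bar 6 tick 0 v(0, 2): F3/C4 P5 -> G3/G4 P8 similar
  -> R8 @ bar 6 tick 0 v(0, 2): penult P8 not 3rd/6th
  -> R1 @ bar 7 tick 0 v(1, 3): E4/B4 P5 -> F4/C5 P5 similar
  -> R6 @ bar 7 tick 3 v(0, 2): closes on M3

(0, 0, R5, (0, 2))
(1, 0, R1, (0, 3))
(2, 0, R4, (0, 1))
(2, 0, R4, (0, 2))
(2, 0, R4, (0, 3))
(4, 0, R2, (0, 1))
(5, 0, R1, (0, 2))
(5, 0, R2, (1, 3))
(5, 0, R3, (1, 2))
(5, 1, R3, (1, 2))
(5, 2, R3, (1, 2))
(5, 3, R3, (1, 2))
(6, 0, R1, (1, 3))
(6, 0, R2, (0, 2))
(6, 0, R8, (0, 2))
(7, 0, R1, (1, 3))
(7, 3, R6, (0, 2))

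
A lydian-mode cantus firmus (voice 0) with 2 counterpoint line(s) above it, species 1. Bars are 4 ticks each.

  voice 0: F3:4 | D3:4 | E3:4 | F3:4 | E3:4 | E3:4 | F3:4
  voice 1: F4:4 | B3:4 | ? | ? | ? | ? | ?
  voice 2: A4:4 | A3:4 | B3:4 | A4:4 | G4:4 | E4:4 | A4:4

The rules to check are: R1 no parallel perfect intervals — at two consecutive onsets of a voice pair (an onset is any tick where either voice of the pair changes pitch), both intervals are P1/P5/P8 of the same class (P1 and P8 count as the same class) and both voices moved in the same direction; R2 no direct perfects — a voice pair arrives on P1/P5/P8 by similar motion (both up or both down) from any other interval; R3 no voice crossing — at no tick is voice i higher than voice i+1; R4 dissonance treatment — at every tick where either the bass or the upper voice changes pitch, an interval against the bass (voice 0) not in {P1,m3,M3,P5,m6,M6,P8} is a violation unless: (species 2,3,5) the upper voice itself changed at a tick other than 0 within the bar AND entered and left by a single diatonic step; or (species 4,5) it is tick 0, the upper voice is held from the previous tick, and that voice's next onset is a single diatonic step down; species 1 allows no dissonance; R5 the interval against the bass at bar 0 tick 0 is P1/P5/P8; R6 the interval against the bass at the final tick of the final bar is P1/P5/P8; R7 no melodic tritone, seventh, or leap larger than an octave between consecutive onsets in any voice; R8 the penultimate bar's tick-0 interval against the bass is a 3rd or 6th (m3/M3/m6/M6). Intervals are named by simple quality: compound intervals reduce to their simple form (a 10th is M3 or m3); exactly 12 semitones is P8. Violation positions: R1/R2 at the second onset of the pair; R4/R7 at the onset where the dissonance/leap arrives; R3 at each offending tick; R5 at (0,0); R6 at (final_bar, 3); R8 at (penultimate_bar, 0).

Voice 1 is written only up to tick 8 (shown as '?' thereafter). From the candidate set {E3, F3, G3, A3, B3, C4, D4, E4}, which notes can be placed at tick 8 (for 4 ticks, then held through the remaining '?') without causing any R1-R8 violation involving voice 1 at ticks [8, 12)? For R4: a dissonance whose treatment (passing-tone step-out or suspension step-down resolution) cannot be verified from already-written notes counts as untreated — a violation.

E3: legal
F3: violates R4,R7
G3: legal
A3: violates R4
B3: legal
C4: violates R3
D4: violates R3,R4
E4: violates R2,R3

{B3, E3, G3}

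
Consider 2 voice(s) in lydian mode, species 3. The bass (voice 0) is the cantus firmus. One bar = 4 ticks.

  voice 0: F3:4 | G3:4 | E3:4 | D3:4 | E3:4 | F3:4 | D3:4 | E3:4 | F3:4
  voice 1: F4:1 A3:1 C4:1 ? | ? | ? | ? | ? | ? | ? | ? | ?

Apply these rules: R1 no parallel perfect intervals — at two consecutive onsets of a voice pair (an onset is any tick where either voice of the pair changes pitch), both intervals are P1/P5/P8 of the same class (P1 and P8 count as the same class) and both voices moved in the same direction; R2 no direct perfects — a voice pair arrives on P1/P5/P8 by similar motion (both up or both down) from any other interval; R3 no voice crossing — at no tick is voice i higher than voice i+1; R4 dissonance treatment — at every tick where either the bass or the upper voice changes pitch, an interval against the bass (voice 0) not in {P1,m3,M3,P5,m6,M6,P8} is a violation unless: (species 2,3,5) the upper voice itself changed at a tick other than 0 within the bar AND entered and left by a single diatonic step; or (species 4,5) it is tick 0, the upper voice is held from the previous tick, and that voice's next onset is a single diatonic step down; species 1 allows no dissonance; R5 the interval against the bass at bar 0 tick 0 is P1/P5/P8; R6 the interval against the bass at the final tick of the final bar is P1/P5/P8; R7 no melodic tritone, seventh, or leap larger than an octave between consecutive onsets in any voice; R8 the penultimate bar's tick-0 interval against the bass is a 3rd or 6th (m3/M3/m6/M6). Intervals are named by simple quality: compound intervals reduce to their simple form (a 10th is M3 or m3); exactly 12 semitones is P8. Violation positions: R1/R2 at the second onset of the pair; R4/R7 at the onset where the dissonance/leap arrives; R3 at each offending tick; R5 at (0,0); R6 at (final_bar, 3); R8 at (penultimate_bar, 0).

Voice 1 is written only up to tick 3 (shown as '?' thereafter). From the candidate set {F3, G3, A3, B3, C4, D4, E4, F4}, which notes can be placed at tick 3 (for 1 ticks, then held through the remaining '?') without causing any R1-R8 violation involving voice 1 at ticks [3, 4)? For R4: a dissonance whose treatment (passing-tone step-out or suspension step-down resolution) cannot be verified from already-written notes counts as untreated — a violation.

F3: legal
G3: violates R4
A3: legal
B3: violates R4
C4: legal
D4: legal
E4: violates R4
F4: legal

{A3, C4, D4, F3, F4}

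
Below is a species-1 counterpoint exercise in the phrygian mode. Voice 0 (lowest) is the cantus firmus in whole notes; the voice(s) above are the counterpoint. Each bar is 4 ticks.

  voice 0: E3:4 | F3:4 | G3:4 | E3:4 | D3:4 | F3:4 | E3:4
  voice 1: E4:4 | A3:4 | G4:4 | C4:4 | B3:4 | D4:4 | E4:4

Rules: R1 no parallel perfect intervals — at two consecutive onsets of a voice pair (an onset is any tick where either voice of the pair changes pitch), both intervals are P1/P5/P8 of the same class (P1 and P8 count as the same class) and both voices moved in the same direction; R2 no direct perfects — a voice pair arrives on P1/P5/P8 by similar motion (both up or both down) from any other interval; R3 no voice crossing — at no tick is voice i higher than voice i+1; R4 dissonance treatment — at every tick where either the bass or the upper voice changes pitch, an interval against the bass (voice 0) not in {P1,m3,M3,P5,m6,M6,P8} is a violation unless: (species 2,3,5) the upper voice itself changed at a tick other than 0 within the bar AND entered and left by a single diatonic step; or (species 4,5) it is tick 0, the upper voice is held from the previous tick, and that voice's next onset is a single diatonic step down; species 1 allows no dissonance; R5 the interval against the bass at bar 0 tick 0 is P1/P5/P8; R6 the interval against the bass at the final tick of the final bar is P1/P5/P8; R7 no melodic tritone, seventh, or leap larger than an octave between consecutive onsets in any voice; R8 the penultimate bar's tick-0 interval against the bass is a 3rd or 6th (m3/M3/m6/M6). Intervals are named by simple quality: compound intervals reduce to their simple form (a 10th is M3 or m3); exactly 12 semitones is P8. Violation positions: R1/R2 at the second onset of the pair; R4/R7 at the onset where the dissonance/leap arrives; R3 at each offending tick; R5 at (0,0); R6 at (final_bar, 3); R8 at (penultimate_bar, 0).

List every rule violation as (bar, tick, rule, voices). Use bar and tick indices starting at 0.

(2, 0, R2, (0, 1))
(2, 0, R7, (1,))

bar 0: v0=E3 v1=E4 downbeat P8
bar 1: v0=F3 v1=A3 downbeat M3
bar 2: v0=G3 v1=G4 downbeat P8
bar 3: v0=E3 v1=C4 downbeat m6
bar 4: v0=D3 v1=B3 downbeat M6
bar 5: v0=F3 v1=D4 downbeat M6
bar 6: v0=E3 v1=E4 downbeat P8
  -> R2 @ bar 2 tick 0 v(0, 1): F3/A3 M3 -> G3/G4 P8 similar
  -> R7 @ bar 2 tick 0 v(1,): A3->G4 leap 10st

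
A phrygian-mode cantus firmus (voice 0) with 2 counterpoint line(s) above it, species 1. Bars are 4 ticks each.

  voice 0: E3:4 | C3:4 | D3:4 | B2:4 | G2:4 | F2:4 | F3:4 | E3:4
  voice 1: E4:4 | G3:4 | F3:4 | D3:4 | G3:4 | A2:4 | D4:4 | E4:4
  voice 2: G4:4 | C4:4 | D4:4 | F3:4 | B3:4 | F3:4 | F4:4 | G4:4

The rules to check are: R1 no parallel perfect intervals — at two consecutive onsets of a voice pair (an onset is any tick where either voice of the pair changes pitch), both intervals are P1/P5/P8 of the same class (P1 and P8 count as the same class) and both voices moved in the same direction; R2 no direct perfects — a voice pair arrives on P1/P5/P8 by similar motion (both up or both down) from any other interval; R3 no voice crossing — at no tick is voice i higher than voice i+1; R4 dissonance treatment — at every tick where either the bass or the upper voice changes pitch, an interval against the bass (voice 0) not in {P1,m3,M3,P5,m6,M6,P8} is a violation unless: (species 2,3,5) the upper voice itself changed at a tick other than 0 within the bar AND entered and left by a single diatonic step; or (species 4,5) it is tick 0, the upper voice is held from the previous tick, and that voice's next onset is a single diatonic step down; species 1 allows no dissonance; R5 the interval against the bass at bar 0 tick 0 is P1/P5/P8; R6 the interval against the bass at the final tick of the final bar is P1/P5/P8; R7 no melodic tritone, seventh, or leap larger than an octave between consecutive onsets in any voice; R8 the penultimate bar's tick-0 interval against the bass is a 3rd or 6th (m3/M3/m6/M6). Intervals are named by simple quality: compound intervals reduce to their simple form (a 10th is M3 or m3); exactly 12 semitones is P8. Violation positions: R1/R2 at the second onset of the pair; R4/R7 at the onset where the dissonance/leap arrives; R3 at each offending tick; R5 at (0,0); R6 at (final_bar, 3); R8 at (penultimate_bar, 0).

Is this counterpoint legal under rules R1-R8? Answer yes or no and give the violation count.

bar 0: v0=E3 v1=E4 v2=G4 (m3)
bar 1: v0=C3 v1=G3 v2=C4 (P8)
bar 2: v0=D3 v1=F3 v2=D4 (P8)
bar 3: v0=B2 v1=D3 v2=F3 (TT)
bar 4: v0=G2 v1=G3 v2=B3 (M3)
bar 5: v0=F2 v1=A2 v2=F3 (P8)
bar 6: v0=F3 v1=D4 v2=F4 (P8)
bar 7: v0=E3 v1=E4 v2=G4 (m3)
  R5 @ bar0.0: opens on m3
  R2 @ bar1.0: E3/E4 P8 -> C3/G3 P5 similar
  R2 @ bar1.0: E3/G4 m3 -> C3/C4 P8 similar
  R1 @ bar2.0: C3/C4 P8 -> D3/D4 P8 similar
  R4 @ bar3.0: B2/F3 TT untreated
  R7 @ bar4.0: F3->B3 leap 6st
  R2 @ bar5.0: G2/B3 M3 -> F2/F3 P8 similar
  R7 @ bar5.0: G3->A2 leap 10st
  R7 @ bar5.0: B3->F3 leap 6st
  R1 @ bar6.0: F2/F3 P8 -> F3/F4 P8 similar
  R7 @ bar6.0: A2->D4 leap 17st
  R8 @ bar6.0: penult P8 not 3rd/6th
  R6 @ bar7.3: closes on m3

No (13 violations)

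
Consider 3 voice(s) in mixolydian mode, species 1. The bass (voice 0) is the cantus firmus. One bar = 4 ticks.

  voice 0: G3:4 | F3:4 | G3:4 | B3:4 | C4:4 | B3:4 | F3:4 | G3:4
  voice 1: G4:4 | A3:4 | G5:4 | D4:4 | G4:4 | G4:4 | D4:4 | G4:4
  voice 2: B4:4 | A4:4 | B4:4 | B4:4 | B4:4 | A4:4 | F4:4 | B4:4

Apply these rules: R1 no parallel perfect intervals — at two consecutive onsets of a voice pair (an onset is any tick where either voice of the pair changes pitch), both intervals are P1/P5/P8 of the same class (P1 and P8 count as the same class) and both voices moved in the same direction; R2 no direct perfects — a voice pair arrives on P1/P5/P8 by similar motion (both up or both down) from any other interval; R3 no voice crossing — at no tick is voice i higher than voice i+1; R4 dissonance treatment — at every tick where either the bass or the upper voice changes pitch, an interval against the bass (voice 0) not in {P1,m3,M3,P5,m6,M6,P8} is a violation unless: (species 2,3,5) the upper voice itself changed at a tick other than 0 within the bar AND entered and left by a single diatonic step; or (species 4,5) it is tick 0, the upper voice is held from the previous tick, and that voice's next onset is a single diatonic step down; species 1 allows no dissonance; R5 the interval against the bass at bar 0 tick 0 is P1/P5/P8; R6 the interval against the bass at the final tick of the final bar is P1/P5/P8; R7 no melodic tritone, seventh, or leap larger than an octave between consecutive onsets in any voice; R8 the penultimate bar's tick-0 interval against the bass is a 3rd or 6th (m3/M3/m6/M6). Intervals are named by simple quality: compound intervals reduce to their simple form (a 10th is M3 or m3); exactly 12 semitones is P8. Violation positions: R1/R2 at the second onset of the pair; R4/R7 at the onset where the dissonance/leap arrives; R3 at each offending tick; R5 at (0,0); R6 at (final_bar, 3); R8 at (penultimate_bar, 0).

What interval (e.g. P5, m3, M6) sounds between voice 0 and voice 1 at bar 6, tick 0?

voice 0=F3 voice 1=D4 -> M6

M6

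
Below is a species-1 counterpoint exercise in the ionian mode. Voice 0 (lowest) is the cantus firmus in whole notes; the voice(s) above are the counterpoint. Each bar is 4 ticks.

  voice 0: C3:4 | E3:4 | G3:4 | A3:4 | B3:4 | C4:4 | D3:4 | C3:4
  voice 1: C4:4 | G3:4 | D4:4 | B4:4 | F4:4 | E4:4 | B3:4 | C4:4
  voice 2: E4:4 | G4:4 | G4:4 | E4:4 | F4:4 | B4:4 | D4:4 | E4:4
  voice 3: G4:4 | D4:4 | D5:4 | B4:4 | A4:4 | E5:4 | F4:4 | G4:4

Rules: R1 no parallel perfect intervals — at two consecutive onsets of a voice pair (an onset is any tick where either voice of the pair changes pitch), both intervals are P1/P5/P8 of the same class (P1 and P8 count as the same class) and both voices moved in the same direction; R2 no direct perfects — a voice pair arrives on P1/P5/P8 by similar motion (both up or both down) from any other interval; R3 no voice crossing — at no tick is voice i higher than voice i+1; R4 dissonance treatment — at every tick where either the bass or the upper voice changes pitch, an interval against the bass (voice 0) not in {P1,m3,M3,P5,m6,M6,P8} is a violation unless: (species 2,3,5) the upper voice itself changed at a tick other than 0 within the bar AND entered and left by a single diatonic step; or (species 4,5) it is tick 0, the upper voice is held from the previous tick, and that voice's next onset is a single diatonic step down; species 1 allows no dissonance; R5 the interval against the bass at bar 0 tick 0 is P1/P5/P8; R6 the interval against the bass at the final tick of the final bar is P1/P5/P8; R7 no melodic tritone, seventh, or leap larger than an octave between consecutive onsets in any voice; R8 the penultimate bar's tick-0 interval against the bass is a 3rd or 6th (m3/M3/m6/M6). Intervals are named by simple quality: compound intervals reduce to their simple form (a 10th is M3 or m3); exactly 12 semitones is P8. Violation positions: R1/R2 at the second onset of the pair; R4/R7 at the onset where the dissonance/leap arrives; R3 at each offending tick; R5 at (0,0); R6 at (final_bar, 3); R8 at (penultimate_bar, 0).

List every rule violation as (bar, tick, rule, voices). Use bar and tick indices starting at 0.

bar 0: v0=C3 v1=C4 v2=E4 v3=G4 downbeat P5
bar 1: v0=E3 v1=G3 v2=G4 v3=D4 downbeat m7
bar 2: v0=G3 v1=D4 v2=G4 v3=D5 downbeat P5
bar 3: v0=A3 v1=B4 v2=E4 v3=B4 downbeat M2
bar 4: v0=B3 v1=F4 v2=F4 v3=A4 downbeat m7
bar 5: v0=C4 v1=E4 v2=B4 v3=E5 downbeat M3
bar 6: v0=D3 v1=B3 v2=D4 v3=F4 downbeat m3
bar 7: v0=C3 v1=C4 v2=E4 v3=G4 downbeat P5
  -> R5 @ bar 0 tick 0 v(0, 2): opens on M3
  -> R1 @ bar 1 tick 0 v(1, 3): C4/G4 P5 -> G3/D4 P5 similar
  -> R3 @ bar 1 tick 0 v(2, 3): G4 above D4
  -> R4 @ bar 1 tick 0 v(0, 3): E3/D4 m7 untreated
  -> R3 @ bar 1 tick 1 v(2, 3): G4 above D4
  -> R3 @ bar 1 tick 2 v(2, 3): G4 above D4
  -> R3 @ bar 1 tick 3 v(2, 3): G4 above D4
  -> R2 @ bar 2 tick 0 v(0, 1): E3/G3 m3 -> G3/D4 P5 similar
  -> R2 @ bar 2 tick 0 v(0, 3): E3/D4 m7 -> G3/D5 P5 similar
  -> R2 @ bar 2 tick 0 v(1, 3): G3/D4 P5 -> D4/D5 P8 similar
  -> R1 @ bar 3 tick 0 v(2, 3): G4/D5 P5 -> E4/B4 P5 similar
  -> R3 @ bar 3 tick 0 v(1, 2): B4 above E4
  -> R4 @ bar 3 tick 0 v(0, 1): A3/B4 M2 untreated
  -> R4 @ bar 3 tick 0 v(0, 3): A3/B4 M2 untreated
  -> R3 @ bar 3 tick 1 v(1, 2): B4 above E4
  -> R3 @ bar 3 tick 2 v(1, 2): B4 above E4
  -> R3 @ bar 3 tick 3 v(1, 2): B4 above E4
  -> R4 @ bar 4 tick 0 v(0, 1): B3/F4 TT untreated
  -> R4 @ bar 4 tick 0 v(0, 2): B3/F4 TT untreated
  -> R4 @ bar 4 tick 0 v(0, 3): B3/A4 m7 untreated
  -> R7 @ bar 4 tick 0 v(1,): B4->F4 leap 6st
  -> R4 @ bar 5 tick 0 v(0, 2): C4/B4 M7 untreated
  -> R7 @ bar 5 tick 0 v(2,): F4->B4 leap 6st
  -> R2 @ bar 6 tick 0 v(0, 2): C4/B4 M7 -> D3/D4 P8 similar
  -> R7 @ bar 6 tick 0 v(0,): C4->D3 leap 10st
  -> R7 @ bar 6 tick 0 v(3,): E5->F4 leap 11st
  -> R8 @ bar 6 tick 0 v(0, 2): penult P8 not 3rd/6th
  -> R2 @ bar 7 tick 0 v(1, 3): B3/F4 TT -> C4/G4 P5 similar
  -> R6 @ bar 7 tick 3 v(0, 2): closes on M3

(0, 0, R5, (0, 2))
(1, 0, R1, (1, 3))
(1, 0, R3, (2, 3))
(1, 0, R4, (0, 3))
(1, 1, R3, (2, 3))
(1, 2, R3, (2, 3))
(1, 3, R3, (2, 3))
(2, 0, R2, (0, 1))
(2, 0, R2, (0, 3))
(2, 0, R2, (1, 3))
(3, 0, R1, (2, 3))
(3, 0, R3, (1, 2))
(3, 0, R4, (0, 1))
(3, 0, R4, (0, 3))
(3, 1, R3, (1, 2))
(3, 2, R3, (1, 2))
(3, 3, R3, (1, 2))
(4, 0, R4, (0, 1))
(4, 0, R4, (0, 2))
(4, 0, R4, (0, 3))
(4, 0, R7, (1,))
(5, 0, R4, (0, 2))
(5, 0, R7, (2,))
(6, 0, R2, (0, 2))
(6, 0, R7, (0,))
(6, 0, R7, (3,))
(6, 0, R8, (0, 2))
(7, 0, R2, (1, 3))
(7, 3, R6, (0, 2))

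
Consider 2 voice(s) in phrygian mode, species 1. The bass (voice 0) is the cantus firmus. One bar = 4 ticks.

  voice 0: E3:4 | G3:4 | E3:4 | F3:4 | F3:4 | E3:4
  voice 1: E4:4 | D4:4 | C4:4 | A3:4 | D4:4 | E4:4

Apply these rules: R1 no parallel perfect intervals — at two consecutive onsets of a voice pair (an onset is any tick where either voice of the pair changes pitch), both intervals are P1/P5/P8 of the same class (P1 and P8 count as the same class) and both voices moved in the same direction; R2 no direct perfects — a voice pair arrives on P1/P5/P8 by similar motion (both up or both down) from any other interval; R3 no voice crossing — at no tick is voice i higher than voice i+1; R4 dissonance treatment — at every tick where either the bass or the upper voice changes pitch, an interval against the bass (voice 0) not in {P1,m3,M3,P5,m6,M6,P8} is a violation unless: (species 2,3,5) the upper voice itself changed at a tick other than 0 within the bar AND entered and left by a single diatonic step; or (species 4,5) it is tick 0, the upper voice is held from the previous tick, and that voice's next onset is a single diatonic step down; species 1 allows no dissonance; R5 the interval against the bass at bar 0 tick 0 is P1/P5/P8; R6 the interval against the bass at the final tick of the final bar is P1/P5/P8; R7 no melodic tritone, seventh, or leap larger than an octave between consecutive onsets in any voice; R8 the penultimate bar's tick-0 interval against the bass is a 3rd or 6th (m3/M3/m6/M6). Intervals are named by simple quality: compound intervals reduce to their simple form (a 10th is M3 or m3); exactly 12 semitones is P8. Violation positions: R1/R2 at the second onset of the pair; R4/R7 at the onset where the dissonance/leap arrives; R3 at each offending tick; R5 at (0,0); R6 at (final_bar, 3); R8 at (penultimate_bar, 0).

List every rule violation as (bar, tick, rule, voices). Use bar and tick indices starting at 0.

bar 0: v0=E3 v1=E4 downbeat P8
bar 1: v0=G3 v1=D4 downbeat P5
bar 2: v0=E3 v1=C4 downbeat m6
bar 3: v0=F3 v1=A3 downbeat M3
bar 4: v0=F3 v1=D4 downbeat M6
bar 5: v0=E3 v1=E4 downbeat P8

No violations across 6 bars (E3..E3 vs E4..E4).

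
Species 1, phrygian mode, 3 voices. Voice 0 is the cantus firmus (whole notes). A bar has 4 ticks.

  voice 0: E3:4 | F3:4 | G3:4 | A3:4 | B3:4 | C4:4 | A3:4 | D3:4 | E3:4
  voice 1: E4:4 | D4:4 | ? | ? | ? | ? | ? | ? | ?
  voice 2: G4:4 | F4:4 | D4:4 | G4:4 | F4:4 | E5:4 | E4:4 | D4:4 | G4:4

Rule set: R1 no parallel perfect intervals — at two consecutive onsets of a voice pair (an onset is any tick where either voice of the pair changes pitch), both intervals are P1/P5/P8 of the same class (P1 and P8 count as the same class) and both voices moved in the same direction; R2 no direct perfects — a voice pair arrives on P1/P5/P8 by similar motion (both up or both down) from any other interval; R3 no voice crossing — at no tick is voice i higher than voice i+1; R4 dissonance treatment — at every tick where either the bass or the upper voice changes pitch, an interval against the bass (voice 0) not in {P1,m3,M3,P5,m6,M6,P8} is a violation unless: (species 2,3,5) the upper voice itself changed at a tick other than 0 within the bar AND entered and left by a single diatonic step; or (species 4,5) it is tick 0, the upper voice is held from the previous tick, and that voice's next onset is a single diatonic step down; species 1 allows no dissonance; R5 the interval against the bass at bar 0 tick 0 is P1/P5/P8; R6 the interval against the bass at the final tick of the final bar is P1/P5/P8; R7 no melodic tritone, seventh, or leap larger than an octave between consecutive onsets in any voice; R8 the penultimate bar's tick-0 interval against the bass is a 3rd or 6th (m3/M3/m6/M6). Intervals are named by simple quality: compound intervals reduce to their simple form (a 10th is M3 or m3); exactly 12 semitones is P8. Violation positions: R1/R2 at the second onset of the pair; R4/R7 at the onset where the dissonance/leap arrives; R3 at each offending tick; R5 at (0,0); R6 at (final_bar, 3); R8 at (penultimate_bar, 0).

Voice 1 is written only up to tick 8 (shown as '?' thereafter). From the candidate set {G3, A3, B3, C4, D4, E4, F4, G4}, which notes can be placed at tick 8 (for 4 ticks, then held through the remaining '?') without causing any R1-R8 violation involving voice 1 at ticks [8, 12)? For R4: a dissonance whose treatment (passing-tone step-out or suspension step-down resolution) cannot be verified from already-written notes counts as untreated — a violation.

G3: violates R2
A3: violates R4
B3: legal
C4: violates R4
D4: legal
E4: violates R3
F4: violates R3,R4
G4: violates R2,R3

{B3, D4}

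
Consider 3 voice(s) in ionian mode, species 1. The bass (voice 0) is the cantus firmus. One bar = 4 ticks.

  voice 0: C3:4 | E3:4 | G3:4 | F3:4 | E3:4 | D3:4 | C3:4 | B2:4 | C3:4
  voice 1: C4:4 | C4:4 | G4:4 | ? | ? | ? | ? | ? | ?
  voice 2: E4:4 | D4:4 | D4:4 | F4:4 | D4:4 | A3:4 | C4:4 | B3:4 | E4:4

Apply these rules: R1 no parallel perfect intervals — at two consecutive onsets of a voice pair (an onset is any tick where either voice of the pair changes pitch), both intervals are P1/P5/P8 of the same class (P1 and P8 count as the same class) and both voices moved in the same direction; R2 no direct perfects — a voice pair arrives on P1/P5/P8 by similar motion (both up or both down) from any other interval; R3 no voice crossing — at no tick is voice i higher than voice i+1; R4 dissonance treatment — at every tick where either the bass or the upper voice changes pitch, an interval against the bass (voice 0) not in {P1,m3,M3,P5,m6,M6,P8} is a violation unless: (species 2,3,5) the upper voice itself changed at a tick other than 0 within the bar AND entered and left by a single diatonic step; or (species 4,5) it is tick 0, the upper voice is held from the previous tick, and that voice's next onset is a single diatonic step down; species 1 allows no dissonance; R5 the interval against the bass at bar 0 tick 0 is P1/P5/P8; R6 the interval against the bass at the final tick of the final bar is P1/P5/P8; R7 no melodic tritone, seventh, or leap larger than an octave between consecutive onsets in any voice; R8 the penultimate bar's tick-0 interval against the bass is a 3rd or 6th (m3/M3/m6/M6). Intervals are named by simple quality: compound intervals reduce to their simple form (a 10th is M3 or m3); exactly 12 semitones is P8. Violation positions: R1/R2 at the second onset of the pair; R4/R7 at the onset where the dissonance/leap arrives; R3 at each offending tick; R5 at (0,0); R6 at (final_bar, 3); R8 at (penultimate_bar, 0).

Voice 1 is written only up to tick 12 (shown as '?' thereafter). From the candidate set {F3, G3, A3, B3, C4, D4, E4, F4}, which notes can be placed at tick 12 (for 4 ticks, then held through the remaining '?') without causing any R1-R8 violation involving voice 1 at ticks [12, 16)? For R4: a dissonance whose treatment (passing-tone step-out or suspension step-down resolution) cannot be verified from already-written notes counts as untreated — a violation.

F3: violates R1,R7
G3: violates R4
A3: violates R7
B3: violates R4
C4: violates R2
D4: legal
E4: violates R4
F4: violates R1

{D4}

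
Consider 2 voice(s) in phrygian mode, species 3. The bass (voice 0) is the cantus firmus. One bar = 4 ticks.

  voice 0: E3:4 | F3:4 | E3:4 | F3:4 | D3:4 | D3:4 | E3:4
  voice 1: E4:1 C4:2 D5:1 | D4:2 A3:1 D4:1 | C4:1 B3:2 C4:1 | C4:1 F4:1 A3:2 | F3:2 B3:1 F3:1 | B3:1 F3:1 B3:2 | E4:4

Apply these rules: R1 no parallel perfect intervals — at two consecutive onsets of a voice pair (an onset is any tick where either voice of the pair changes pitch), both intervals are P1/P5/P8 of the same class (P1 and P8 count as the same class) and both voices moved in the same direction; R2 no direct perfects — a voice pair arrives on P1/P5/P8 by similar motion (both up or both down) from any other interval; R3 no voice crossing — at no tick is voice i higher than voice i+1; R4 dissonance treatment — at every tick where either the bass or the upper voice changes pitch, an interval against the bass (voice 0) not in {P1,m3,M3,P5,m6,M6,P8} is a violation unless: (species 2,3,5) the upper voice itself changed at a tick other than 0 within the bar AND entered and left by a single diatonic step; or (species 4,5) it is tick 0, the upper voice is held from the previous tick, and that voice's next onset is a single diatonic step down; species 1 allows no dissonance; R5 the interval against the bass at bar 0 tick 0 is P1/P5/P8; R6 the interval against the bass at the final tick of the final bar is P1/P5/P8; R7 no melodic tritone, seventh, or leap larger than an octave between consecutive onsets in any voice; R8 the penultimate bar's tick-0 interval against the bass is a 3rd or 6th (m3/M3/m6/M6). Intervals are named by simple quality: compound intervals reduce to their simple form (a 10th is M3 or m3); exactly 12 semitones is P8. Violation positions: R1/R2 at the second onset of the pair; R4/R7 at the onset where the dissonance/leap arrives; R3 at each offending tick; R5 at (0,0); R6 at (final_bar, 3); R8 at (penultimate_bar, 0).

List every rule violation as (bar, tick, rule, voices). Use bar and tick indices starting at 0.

(0, 3, R4, (0, 1))
(0, 3, R7, (1,))
(4, 2, R7, (1,))
(4, 3, R7, (1,))
(5, 0, R7, (1,))
(5, 1, R7, (1,))
(5, 2, R7, (1,))
(6, 0, R2, (0, 1))

bar 0: v0=E3 v1=E4 downbeat P8
bar 1: v0=F3 v1=D4 downbeat M6
bar 2: v0=E3 v1=C4 downbeat m6
bar 3: v0=F3 v1=C4 downbeat P5
bar 4: v0=D3 v1=F3 downbeat m3
bar 5: v0=D3 v1=B3 downbeat M6
bar 6: v0=E3 v1=E4 downbeat P8
  -> R4 @ bar 0 tick 3 v(0, 1): E3/D5 m7 untreated
  -> R7 @ bar 0 tick 3 v(1,): C4->D5 leap 14st
  -> R7 @ bar 4 tick 2 v(1,): F3->B3 leap 6st
  -> R7 @ bar 4 tick 3 v(1,): B3->F3 leap 6st
  -> R7 @ bar 5 tick 0 v(1,): F3->B3 leap 6st
  -> R7 @ bar 5 tick 1 v(1,): B3->F3 leap 6st
  -> R7 @ bar 5 tick 2 v(1,): F3->B3 leap 6st
  -> R2 @ bar 6 tick 0 v(0, 1): D3/B3 M6 -> E3/E4 P8 similar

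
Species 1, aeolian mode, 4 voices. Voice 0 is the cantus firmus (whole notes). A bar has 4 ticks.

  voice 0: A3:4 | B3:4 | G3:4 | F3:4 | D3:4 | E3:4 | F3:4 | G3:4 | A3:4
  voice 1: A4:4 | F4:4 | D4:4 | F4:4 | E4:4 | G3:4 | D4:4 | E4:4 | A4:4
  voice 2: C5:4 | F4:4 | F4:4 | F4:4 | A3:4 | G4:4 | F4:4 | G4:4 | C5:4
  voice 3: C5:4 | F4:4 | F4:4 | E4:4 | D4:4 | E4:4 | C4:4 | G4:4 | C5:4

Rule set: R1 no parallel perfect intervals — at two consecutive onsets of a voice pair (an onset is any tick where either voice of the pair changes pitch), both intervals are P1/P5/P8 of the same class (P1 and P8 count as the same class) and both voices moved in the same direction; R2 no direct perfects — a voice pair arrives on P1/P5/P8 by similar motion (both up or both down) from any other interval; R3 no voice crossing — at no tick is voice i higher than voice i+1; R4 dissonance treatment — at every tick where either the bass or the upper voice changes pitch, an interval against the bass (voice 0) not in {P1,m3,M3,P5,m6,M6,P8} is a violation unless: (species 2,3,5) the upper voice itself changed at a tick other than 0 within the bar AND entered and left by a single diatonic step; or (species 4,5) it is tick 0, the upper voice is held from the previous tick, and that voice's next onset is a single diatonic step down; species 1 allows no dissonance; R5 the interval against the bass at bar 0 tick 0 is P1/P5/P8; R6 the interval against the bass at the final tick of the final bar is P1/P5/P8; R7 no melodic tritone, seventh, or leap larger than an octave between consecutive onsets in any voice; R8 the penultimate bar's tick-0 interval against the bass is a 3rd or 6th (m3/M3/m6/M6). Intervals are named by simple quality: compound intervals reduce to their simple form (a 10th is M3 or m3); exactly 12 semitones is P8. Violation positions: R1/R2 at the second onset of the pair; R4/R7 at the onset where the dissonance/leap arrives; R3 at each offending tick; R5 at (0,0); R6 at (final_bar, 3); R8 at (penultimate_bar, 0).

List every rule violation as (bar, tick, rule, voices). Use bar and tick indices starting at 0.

bar 0: v0=A3 v1=A4 v2=C5 v3=C5 downbeat m3
bar 1: v0=B3 v1=F4 v2=F4 v3=F4 downbeat TT
bar 2: v0=G3 v1=D4 v2=F4 v3=F4 downbeat m7
bar 3: v0=F3 v1=F4 v2=F4 v3=E4 downbeat M7
bar 4: v0=D3 v1=E4 v2=A3 v3=D4 downbeat P8
bar 5: v0=E3 v1=G3 v2=G4 v3=E4 downbeat P8
bar 6: v0=F3 v1=D4 v2=F4 v3=C4 downbeat P5
bar 7: v0=G3 v1=E4 v2=G4 v3=G4 downbeat P8
bar 8: v0=A3 v1=A4 v2=C5 v3=C5 downbeat m3
  -> R5 @ bar 0 tick 0 v(0, 2): opens on m3
  -> R5 @ bar 0 tick 0 v(0, 3): opens on m3
  -> R1 @ bar 1 tick 0 v(2, 3): C5/C5 P1 -> F4/F4 P1 similar
  -> R2 @ bar 1 tick 0 v(1, 2): A4/C5 m3 -> F4/F4 P1 similar
  -> R2 @ bar 1 tick 0 v(1, 3): A4/C5 m3 -> F4/F4 P1 similar
  -> R4 @ bar 1 tick 0 v(0, 1): B3/F4 TT untreated
  -> R4 @ bar 1 tick 0 v(0, 2): B3/F4 TT untreated
  -> R4 @ bar 1 tick 0 v(0, 3): B3/F4 TT untreated
  -> R2 @ bar 2 tick 0 v(0, 1): B3/F4 TT -> G3/D4 P5 similar
  -> R4 @ bar 2 tick 0 v(0, 2): G3/F4 m7 untreated
  -> R4 @ bar 2 tick 0 v(0, 3): G3/F4 m7 untreated
  -> R3 @ bar 3 tick 0 v(2, 3): F4 above E4
  -> R4 @ bar 3 tick 0 v(0, 3): F3/E4 M7 untreated
  -> R3 @ bar 3 tick 1 v(2, 3): F4 above E4
  -> R3 @ bar 3 tick 2 v(2, 3): F4 above E4
  -> R3 @ bar 3 tick 3 v(2, 3): F4 above E4
  -> R2 @ bar 4 tick 0 v(0, 2): F3/F4 P8 -> D3/A3 P5 similar
  -> R2 @ bar 4 tick 0 v(0, 3): F3/E4 M7 -> D3/D4 P8 similar
  -> R2 @ bar 4 tick 0 v(1, 2): F4/F4 P1 -> E4/A3 P5 similar
  -> R3 @ bar 4 tick 0 v(1, 2): E4 above A3
  -> R4 @ bar 4 tick 0 v(0, 1): D3/E4 M2 untreated
  -> R3 @ bar 4 tick 1 v(1, 2): E4 above A3
  -> R3 @ bar 4 tick 2 v(1, 2): E4 above A3
  -> R3 @ bar 4 tick 3 v(1, 2): E4 above A3
  -> R1 @ bar 5 tick 0 v(0, 3): D3/D4 P8 -> E3/E4 P8 similar
  -> R3 @ bar 5 tick 0 v(2, 3): G4 above E4
  -> R7 @ bar 5 tick 0 v(2,): A3->G4 leap 10st
  -> R3 @ bar 5 tick 1 v(2, 3): G4 above E4
  -> R3 @ bar 5 tick 2 v(2, 3): G4 above E4
  -> R3 @ bar 5 tick 3 v(2, 3): G4 above E4
  -> R3 @ bar 6 tick 0 v(2, 3): F4 above C4
  -> R3 @ bar 6 tick 1 v(2, 3): F4 above C4
  -> R3 @ bar 6 tick 2 v(2, 3): F4 above C4
  -> R3 @ bar 6 tick 3 v(2, 3): F4 above C4
  -> R1 @ bar 7 tick 0 v(0, 2): F3/F4 P8 -> G3/G4 P8 similar
  -> R2 @ bar 7 tick 0 v(0, 3): F3/C4 P5 -> G3/G4 P8 similar
  -> R2 @ bar 7 tick 0 v(2, 3): F4/C4 P4 -> G4/G4 P1 similar
  -> R8 @ bar 7 tick 0 v(0, 2): penult P8 not 3rd/6th
  -> R8 @ bar 7 tick 0 v(0, 3): penult P8 not 3rd/6th
  -> R1 @ bar 8 tick 0 v(2, 3): G4/G4 P1 -> C5/C5 P1 similar
  -> R2 @ bar 8 tick 0 v(0, 1): G3/E4 M6 -> A3/A4 P8 similar
  -> R6 @ bar 8 tick 3 v(0, 2): closes on m3
  -> R6 @ bar 8 tick 3 v(0, 3): closes on m3

(0, 0, R5, (0, 2))
(0, 0, R5, (0, 3))
(1, 0, R1, (2, 3))
(1, 0, R2, (1, 2))
(1, 0, R2, (1, 3))
(1, 0, R4, (0, 1))
(1, 0, R4, (0, 2))
(1, 0, R4, (0, 3))
(2, 0, R2, (0, 1))
(2, 0, R4, (0, 2))
(2, 0, R4, (0, 3))
(3, 0, R3, (2, 3))
(3, 0, R4, (0, 3))
(3, 1, R3, (2, 3))
(3, 2, R3, (2, 3))
(3, 3, R3, (2, 3))
(4, 0, R2, (0, 2))
(4, 0, R2, (0, 3))
(4, 0, R2, (1, 2))
(4, 0, R3, (1, 2))
(4, 0, R4, (0, 1))
(4, 1, R3, (1, 2))
(4, 2, R3, (1, 2))
(4, 3, R3, (1, 2))
(5, 0, R1, (0, 3))
(5, 0, R3, (2, 3))
(5, 0, R7, (2,))
(5, 1, R3, (2, 3))
(5, 2, R3, (2, 3))
(5, 3, R3, (2, 3))
(6, 0, R3, (2, 3))
(6, 1, R3, (2, 3))
(6, 2, R3, (2, 3))
(6, 3, R3, (2, 3))
(7, 0, R1, (0, 2))
(7, 0, R2, (0, 3))
(7, 0, R2, (2, 3))
(7, 0, R8, (0, 2))
(7, 0, R8, (0, 3))
(8, 0, R1, (2, 3))
(8, 0, R2, (0, 1))
(8, 3, R6, (0, 2))
(8, 3, R6, (0, 3))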